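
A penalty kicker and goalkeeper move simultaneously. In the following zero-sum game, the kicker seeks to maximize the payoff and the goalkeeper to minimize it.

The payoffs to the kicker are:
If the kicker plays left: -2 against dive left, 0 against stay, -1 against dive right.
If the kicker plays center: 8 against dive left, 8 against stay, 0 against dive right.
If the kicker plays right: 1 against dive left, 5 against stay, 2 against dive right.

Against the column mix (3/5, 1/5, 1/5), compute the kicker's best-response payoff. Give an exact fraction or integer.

left: (-2)·(3/5) + (0)·(1/5) + (-1)·(1/5) = -7/5.
center: (8)·(3/5) + (8)·(1/5) + (0)·(1/5) = 32/5.
right: (1)·(3/5) + (5)·(1/5) + (2)·(1/5) = 2.
The best pure response is center with expected payoff 32/5.

32/5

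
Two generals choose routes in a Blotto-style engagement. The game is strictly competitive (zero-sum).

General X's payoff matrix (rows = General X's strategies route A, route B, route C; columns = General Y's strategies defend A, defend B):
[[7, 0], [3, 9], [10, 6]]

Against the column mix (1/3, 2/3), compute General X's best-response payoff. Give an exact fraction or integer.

route A: (7)·(1/3) + (0)·(2/3) = 7/3.
route B: (3)·(1/3) + (9)·(2/3) = 7.
route C: (10)·(1/3) + (6)·(2/3) = 22/3.
The best pure response is route C with expected payoff 22/3.

22/3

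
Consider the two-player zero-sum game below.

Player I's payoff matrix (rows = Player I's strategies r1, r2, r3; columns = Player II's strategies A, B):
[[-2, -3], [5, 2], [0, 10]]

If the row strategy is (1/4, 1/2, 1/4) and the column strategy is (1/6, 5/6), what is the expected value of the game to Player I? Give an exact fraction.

21/8

Against (1/6, 5/6), each row's expected payoff is r1: -17/6; r2: 5/2; r3: 25/3.
Taking the (1/4, 1/2, 1/4)-weighted average: (1/4)·(-17/6) + (1/2)·(5/2) + (1/4)·(25/3) = 21/8.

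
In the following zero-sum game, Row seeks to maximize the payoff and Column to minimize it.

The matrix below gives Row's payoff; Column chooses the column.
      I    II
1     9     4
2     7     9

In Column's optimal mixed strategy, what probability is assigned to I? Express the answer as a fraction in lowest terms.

Row minima are 4 and 7, so Row's maximin is 7; column maxima are 9 and 9, so Column's minimax is 9. These differ, so the equilibrium is in mixed strategies.
Let Column play I with probability q. Row is indifferent when 9q + 4(1−q) = 7q + 9(1−q), giving q = 5/7.

5/7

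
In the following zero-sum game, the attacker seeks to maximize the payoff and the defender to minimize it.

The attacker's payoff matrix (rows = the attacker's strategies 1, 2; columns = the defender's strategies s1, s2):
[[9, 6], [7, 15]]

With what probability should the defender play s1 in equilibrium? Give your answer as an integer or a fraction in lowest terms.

9/11

Row minima are 6 and 7, so the attacker's maximin is 7; column maxima are 9 and 15, so the defender's minimax is 9. These differ, so the equilibrium is in mixed strategies.
Let the defender play s1 with probability q. The attacker is indifferent when 9q + 6(1−q) = 7q + 15(1−q), giving q = 9/11.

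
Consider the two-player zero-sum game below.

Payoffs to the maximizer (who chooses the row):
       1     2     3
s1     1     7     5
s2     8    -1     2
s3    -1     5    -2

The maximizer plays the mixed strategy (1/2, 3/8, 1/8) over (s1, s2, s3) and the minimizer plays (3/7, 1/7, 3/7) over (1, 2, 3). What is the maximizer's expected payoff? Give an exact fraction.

183/56

Against (3/7, 1/7, 3/7), each row's expected payoff is s1: 25/7; s2: 29/7; s3: -4/7.
Taking the (1/2, 3/8, 1/8)-weighted average: (1/2)·(25/7) + (3/8)·(29/7) + (1/8)·(-4/7) = 183/56.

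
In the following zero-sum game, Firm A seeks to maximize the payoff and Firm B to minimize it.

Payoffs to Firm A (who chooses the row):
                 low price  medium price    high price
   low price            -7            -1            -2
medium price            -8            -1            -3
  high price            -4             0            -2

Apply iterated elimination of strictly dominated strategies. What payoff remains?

-4

Column high price is strictly dominated by low price for Firm B (-7<-2, -8<-3, -4<-2); eliminate high price.
Column medium price is strictly dominated by low price for Firm B (-7<-1, -8<-1, -4<0); eliminate medium price.
Row low price is strictly dominated by row high price (-4>-7); eliminate low price.
Row medium price is strictly dominated by row high price (-4>-8); eliminate medium price.
Only (high price, low price) remains, with payoff -4.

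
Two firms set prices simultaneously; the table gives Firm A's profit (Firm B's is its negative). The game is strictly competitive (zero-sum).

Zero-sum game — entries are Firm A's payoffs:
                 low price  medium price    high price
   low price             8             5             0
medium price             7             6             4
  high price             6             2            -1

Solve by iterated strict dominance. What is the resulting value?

4

Column low price is strictly dominated by medium price for Firm B (5<8, 6<7, 2<6); eliminate low price.
Column medium price is strictly dominated by high price for Firm B (0<5, 4<6, -1<2); eliminate medium price.
Row high price is strictly dominated by row low price (0>-1); eliminate high price.
Row low price is strictly dominated by row medium price (4>0); eliminate low price.
Only (medium price, high price) remains, with payoff 4.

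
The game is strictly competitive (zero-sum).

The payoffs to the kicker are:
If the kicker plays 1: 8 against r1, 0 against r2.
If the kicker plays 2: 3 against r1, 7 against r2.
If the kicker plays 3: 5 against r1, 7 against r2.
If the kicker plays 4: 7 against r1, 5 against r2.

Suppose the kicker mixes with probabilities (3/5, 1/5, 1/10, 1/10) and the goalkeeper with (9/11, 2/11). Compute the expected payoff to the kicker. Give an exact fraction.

Against (9/11, 2/11), each row's expected payoff is 1: 72/11; 2: 41/11; 3: 59/11; 4: 73/11.
Taking the (3/5, 1/5, 1/10, 1/10)-weighted average: (3/5)·(72/11) + (1/5)·(41/11) + (1/10)·(59/11) + (1/10)·(73/11) = 323/55.

323/55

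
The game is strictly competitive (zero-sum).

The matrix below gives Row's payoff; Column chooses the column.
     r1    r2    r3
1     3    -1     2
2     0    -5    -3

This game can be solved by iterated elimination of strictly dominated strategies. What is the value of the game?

Row 2 is strictly dominated by row 1 (3>0, -1>-5, 2>-3); eliminate 2.
Column r3 is strictly dominated by r2 for Column (-1<2); eliminate r3.
Column r1 is strictly dominated by r2 for Column (-1<3); eliminate r1.
Only (1, r2) remains, with payoff -1.

-1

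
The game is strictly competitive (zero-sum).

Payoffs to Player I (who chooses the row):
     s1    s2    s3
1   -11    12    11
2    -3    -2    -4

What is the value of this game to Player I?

Column s2 is strictly dominated by s3 for Player II (it gives Player I more in every row).
The remaining 2×2 game on (1, 2) × (s1, s3) has no saddle point. Let Player I play 1 with probability p; indifference gives −11p − 3(1−p) = 11p − 4(1−p), so p = 1/23.
Similarly Player II's optimal q on s1 is 15/23, and the value is -11·(15/23) + (11)·(8/23) = -77/23.

-77/23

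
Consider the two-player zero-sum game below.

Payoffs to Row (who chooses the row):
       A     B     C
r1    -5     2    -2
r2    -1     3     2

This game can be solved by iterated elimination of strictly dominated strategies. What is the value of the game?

Row r1 is strictly dominated by row r2 (-1>-5, 3>2, 2>-2); eliminate r1.
Column B is strictly dominated by A for Column (-1<3); eliminate B.
Column C is strictly dominated by A for Column (-1<2); eliminate C.
Only (r2, A) remains, with payoff -1.

-1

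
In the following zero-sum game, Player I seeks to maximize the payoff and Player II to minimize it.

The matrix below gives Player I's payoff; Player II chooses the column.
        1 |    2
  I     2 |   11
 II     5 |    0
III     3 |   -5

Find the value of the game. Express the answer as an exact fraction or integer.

55/14

Row III is strictly dominated by row II, so Player I never plays it.
The remaining 2×2 game on (I, II) × (1, 2) has no saddle point. Let Player I play I with probability p; indifference gives 2p + 5(1−p) = 11p, so p = 5/14.
Similarly Player II's optimal q on 1 is 11/14, and the value is 2·(11/14) + (11)·(3/14) = 55/14.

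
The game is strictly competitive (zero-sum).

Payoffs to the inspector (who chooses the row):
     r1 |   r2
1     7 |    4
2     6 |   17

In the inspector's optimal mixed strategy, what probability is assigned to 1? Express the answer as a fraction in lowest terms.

Row minima are 4 and 6, so the inspector's maximin is 6; column maxima are 7 and 17, so the inspectee's minimax is 7. These differ, so the equilibrium is in mixed strategies.
Let the inspector play 1 with probability p. The inspectee is indifferent when 7p + 6(1−p) = 4p + 17(1−p), giving p = 11/14.

11/14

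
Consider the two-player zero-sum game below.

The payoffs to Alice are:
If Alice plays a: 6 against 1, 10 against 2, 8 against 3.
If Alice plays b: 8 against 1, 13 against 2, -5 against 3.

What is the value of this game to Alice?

Column 2 is strictly dominated by 1 for Bob (it gives Alice more in every row).
The remaining 2×2 game on (a, b) × (1, 3) has no saddle point. Let Alice play a with probability p; indifference gives 6p + 8(1−p) = 8p − 5(1−p), so p = 13/15.
Similarly Bob's optimal q on 1 is 13/15, and the value is 6·(13/15) + (8)·(2/15) = 94/15.

94/15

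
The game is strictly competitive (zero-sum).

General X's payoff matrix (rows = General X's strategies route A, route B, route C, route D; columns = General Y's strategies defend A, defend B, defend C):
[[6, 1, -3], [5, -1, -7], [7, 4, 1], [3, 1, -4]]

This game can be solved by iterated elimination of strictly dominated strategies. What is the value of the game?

Column defend A is strictly dominated by defend B for General Y (1<6, -1<5, 4<7, 1<3); eliminate defend A.
Column defend B is strictly dominated by defend C for General Y (-3<1, -7<-1, 1<4, -4<1); eliminate defend B.
Row route A is strictly dominated by row route C (1>-3); eliminate route A.
Row route D is strictly dominated by row route C (1>-4); eliminate route D.
Row route B is strictly dominated by row route C (1>-7); eliminate route B.
Only (route C, defend C) remains, with payoff 1.

1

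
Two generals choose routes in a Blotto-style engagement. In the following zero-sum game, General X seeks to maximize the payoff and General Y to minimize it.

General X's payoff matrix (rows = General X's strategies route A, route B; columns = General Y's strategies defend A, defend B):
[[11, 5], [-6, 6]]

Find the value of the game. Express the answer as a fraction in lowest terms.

16/3

Row minima are 5 and -6, so General X's maximin is 5; column maxima are 11 and 6, so General Y's minimax is 6. These differ, so the equilibrium is in mixed strategies.
Let General X play route A with probability p. General Y is indifferent when 11p − 6(1−p) = 5p + 6(1−p), giving p = 2/3.
Let General Y play defend A with probability q. General X is indifferent when 11q + 5(1−q) = −6q + 6(1−q), giving q = 1/18.
The value is 11·(1/18) + (5)·(17/18) = 16/3.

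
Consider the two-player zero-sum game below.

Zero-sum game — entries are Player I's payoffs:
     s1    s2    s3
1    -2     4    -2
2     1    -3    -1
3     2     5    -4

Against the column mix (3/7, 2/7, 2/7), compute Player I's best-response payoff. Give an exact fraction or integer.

8/7

1: (-2)·(3/7) + (4)·(2/7) + (-2)·(2/7) = -2/7.
2: (1)·(3/7) + (-3)·(2/7) + (-1)·(2/7) = -5/7.
3: (2)·(3/7) + (5)·(2/7) + (-4)·(2/7) = 8/7.
The best pure response is 3 with expected payoff 8/7.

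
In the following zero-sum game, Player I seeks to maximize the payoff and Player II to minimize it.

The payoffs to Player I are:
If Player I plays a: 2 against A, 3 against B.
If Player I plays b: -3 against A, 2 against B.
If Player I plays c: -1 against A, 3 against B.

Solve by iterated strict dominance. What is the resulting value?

Row b is strictly dominated by row a (2>-3, 3>2); eliminate b.
Column B is strictly dominated by A for Player II (2<3, -1<3); eliminate B.
Row c is strictly dominated by row a (2>-1); eliminate c.
Only (a, A) remains, with payoff 2.

2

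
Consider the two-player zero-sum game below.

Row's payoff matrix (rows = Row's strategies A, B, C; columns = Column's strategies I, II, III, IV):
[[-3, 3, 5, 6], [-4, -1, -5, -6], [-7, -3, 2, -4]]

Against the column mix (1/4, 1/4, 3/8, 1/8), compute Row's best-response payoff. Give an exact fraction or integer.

A: (-3)·(1/4) + (3)·(1/4) + (5)·(3/8) + (6)·(1/8) = 21/8.
B: (-4)·(1/4) + (-1)·(1/4) + (-5)·(3/8) + (-6)·(1/8) = -31/8.
C: (-7)·(1/4) + (-3)·(1/4) + (2)·(3/8) + (-4)·(1/8) = -9/4.
The best pure response is A with expected payoff 21/8.

21/8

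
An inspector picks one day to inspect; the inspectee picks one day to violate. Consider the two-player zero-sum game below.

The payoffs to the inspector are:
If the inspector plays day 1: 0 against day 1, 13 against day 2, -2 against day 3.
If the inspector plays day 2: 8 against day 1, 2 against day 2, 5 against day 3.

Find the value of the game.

Column day 1 is strictly dominated by day 3 for the inspectee (it gives the inspector more in every row).
The remaining 2×2 game on (day 1, day 2) × (day 2, day 3) has no saddle point. Let the inspector play day 1 with probability p; indifference gives 13p + 2(1−p) = −2p + 5(1−p), so p = 1/6.
Similarly the inspectee's optimal q on day 2 is 7/18, and the value is 13·(7/18) + (-2)·(11/18) = 23/6.

23/6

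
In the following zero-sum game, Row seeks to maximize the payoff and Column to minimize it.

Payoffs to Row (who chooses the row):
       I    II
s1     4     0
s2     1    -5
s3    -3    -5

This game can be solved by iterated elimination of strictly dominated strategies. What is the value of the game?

0

Column I is strictly dominated by II for Column (0<4, -5<1, -5<-3); eliminate I.
Row s3 is strictly dominated by row s1 (0>-5); eliminate s3.
Row s2 is strictly dominated by row s1 (0>-5); eliminate s2.
Only (s1, II) remains, with payoff 0.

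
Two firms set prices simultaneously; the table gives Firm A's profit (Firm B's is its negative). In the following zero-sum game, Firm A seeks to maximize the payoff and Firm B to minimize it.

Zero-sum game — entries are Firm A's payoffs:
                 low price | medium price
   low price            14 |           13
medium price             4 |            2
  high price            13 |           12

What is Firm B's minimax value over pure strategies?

13

The worst case (largest entry) in each column is low price: 14, medium price: 13.
The best (smallest) of these is 13.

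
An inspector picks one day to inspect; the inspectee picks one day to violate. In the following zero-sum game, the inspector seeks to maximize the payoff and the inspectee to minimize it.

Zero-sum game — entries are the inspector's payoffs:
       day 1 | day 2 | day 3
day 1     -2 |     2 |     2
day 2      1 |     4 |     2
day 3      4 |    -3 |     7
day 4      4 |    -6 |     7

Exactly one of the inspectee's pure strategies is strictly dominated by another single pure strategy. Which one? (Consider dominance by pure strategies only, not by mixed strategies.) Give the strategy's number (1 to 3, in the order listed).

3

The inspectee prefers columns that give the inspector less. Compare day 3 with day 1: -2 < 2, 1 < 2, 4 < 7, 4 < 7.
So day 1 strictly dominates day 3 for the inspectee; day 3 is strictly dominated.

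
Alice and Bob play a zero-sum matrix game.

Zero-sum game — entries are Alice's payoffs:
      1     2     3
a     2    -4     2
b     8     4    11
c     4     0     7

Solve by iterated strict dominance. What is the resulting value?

Column 1 is strictly dominated by 2 for Bob (-4<2, 4<8, 0<4); eliminate 1.
Row c is strictly dominated by row b (4>0, 11>7); eliminate c.
Column 3 is strictly dominated by 2 for Bob (-4<2, 4<11); eliminate 3.
Row a is strictly dominated by row b (4>-4); eliminate a.
Only (b, 2) remains, with payoff 4.

4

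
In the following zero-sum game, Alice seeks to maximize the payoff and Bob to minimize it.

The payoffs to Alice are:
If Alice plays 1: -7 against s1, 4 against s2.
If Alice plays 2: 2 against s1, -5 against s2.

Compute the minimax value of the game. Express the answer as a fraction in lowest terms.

-3/2

Row minima are -7 and -5, so Alice's maximin is -5; column maxima are 2 and 4, so Bob's minimax is 2. These differ, so the equilibrium is in mixed strategies.
Let Alice play 1 with probability p. Bob is indifferent when −7p + 2(1−p) = 4p − 5(1−p), giving p = 7/18.
Let Bob play s1 with probability q. Alice is indifferent when −7q + 4(1−q) = 2q − 5(1−q), giving q = 1/2.
The value is -7·(1/2) + (4)·(1/2) = -3/2.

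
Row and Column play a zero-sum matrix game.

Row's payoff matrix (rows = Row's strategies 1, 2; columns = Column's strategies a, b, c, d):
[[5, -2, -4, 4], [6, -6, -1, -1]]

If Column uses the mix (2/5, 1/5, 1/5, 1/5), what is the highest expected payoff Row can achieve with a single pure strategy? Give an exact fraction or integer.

1: (5)·(2/5) + (-2)·(1/5) + (-4)·(1/5) + (4)·(1/5) = 8/5.
2: (6)·(2/5) + (-6)·(1/5) + (-1)·(1/5) + (-1)·(1/5) = 4/5.
The best pure response is 1 with expected payoff 8/5.

8/5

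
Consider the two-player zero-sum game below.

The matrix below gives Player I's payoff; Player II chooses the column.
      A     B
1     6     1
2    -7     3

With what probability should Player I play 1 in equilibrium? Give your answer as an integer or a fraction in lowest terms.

Row minima are 1 and -7, so Player I's maximin is 1; column maxima are 6 and 3, so Player II's minimax is 3. These differ, so the equilibrium is in mixed strategies.
Let Player I play 1 with probability p. Player II is indifferent when 6p − 7(1−p) = p + 3(1−p), giving p = 2/3.

2/3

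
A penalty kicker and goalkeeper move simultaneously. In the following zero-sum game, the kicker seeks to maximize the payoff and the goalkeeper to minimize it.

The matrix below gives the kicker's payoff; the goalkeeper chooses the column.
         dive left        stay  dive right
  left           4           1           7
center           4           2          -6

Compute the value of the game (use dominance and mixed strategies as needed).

10/7

Column dive left is strictly dominated by stay for the goalkeeper (it gives the kicker more in every row).
The remaining 2×2 game on (left, center) × (stay, dive right) has no saddle point. Let the kicker play left with probability p; indifference gives p + 2(1−p) = 7p − 6(1−p), so p = 4/7.
Similarly the goalkeeper's optimal q on stay is 13/14, and the value is 1·(13/14) + (7)·(1/14) = 10/7.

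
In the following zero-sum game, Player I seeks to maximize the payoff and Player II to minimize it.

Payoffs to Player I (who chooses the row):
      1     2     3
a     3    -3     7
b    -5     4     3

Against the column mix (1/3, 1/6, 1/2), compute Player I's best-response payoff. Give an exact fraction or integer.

a: (3)·(1/3) + (-3)·(1/6) + (7)·(1/2) = 4.
b: (-5)·(1/3) + (4)·(1/6) + (3)·(1/2) = 1/2.
The best pure response is a with expected payoff 4.

4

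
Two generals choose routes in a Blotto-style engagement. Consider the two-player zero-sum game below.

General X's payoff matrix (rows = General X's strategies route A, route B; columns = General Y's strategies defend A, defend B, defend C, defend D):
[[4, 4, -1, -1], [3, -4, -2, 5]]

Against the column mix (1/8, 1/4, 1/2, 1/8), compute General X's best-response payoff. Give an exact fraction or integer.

7/8

route A: (4)·(1/8) + (4)·(1/4) + (-1)·(1/2) + (-1)·(1/8) = 7/8.
route B: (3)·(1/8) + (-4)·(1/4) + (-2)·(1/2) + (5)·(1/8) = -1.
The best pure response is route A with expected payoff 7/8.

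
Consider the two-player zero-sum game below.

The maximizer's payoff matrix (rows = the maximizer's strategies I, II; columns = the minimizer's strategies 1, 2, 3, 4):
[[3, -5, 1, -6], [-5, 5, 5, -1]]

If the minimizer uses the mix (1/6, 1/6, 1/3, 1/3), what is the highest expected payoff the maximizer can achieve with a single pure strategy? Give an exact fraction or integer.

4/3

I: (3)·(1/6) + (-5)·(1/6) + (1)·(1/3) + (-6)·(1/3) = -2.
II: (-5)·(1/6) + (5)·(1/6) + (5)·(1/3) + (-1)·(1/3) = 4/3.
The best pure response is II with expected payoff 4/3.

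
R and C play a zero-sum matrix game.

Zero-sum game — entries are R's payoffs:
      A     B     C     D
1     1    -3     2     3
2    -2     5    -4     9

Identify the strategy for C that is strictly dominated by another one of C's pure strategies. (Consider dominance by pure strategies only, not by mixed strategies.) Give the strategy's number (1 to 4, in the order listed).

C prefers columns that give R less. Compare D with A: 1 < 3, -2 < 9.
So A strictly dominates D for C; D is strictly dominated.

4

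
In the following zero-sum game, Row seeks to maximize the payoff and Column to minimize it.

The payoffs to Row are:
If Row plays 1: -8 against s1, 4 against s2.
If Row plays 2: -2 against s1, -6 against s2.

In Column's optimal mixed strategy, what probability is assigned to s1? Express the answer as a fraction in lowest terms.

Row minima are -8 and -6, so Row's maximin is -6; column maxima are -2 and 4, so Column's minimax is -2. These differ, so the equilibrium is in mixed strategies.
Let Column play s1 with probability q. Row is indifferent when −8q + 4(1−q) = −2q − 6(1−q), giving q = 5/8.

5/8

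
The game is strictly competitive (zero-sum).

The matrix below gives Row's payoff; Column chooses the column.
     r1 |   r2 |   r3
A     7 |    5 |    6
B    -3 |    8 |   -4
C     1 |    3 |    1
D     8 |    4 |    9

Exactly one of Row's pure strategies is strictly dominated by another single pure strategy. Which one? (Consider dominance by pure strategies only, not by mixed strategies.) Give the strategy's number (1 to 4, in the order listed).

Compare C with A: 7 > 1, 5 > 3, 6 > 1.
So A strictly dominates C for Row; C is strictly dominated.

3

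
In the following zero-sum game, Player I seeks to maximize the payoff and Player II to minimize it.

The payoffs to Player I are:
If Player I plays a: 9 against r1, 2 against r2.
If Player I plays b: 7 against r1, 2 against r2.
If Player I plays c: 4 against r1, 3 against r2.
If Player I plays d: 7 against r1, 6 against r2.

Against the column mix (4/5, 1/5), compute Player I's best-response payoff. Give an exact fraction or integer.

38/5

a: (9)·(4/5) + (2)·(1/5) = 38/5.
b: (7)·(4/5) + (2)·(1/5) = 6.
c: (4)·(4/5) + (3)·(1/5) = 19/5.
d: (7)·(4/5) + (6)·(1/5) = 34/5.
The best pure response is a with expected payoff 38/5.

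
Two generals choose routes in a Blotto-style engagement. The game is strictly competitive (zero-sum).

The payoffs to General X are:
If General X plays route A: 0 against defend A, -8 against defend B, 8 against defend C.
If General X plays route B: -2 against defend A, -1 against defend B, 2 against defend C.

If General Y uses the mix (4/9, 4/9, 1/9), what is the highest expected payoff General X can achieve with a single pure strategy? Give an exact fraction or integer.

route A: (0)·(4/9) + (-8)·(4/9) + (8)·(1/9) = -8/3.
route B: (-2)·(4/9) + (-1)·(4/9) + (2)·(1/9) = -10/9.
The best pure response is route B with expected payoff -10/9.

-10/9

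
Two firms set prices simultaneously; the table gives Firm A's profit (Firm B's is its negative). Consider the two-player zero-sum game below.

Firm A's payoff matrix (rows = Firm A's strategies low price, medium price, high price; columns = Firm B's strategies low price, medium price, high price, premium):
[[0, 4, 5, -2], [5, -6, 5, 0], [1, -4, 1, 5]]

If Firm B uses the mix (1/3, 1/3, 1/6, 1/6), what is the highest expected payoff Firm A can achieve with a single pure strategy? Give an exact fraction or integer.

low price: (0)·(1/3) + (4)·(1/3) + (5)·(1/6) + (-2)·(1/6) = 11/6.
medium price: (5)·(1/3) + (-6)·(1/3) + (5)·(1/6) + (0)·(1/6) = 1/2.
high price: (1)·(1/3) + (-4)·(1/3) + (1)·(1/6) + (5)·(1/6) = 0.
The best pure response is low price with expected payoff 11/6.

11/6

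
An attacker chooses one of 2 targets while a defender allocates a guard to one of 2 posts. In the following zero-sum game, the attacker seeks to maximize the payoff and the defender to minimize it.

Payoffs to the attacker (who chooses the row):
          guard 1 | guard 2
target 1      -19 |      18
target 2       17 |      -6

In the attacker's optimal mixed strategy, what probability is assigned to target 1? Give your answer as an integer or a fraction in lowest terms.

23/60

Row minima are -19 and -6, so the attacker's maximin is -6; column maxima are 17 and 18, so the defender's minimax is 17. These differ, so the equilibrium is in mixed strategies.
Let the attacker play target 1 with probability p. The defender is indifferent when −19p + 17(1−p) = 18p − 6(1−p), giving p = 23/60.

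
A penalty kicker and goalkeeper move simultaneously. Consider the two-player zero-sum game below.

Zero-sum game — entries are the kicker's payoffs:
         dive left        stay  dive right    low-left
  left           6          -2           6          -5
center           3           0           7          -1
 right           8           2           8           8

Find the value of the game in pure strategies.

Row minima: -5, -1, 2 → the kicker's maximin is 2.
Column maxima: 8, 2, 8, 8 → the goalkeeper's minimax is 2.
They coincide at (right, stay), so the value is 2.

2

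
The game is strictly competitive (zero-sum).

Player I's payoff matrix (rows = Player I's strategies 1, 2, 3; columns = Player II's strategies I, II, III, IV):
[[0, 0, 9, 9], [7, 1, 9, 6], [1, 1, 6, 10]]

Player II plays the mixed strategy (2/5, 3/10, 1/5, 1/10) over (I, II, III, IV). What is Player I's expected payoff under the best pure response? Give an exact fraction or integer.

1: (0)·(2/5) + (0)·(3/10) + (9)·(1/5) + (9)·(1/10) = 27/10.
2: (7)·(2/5) + (1)·(3/10) + (9)·(1/5) + (6)·(1/10) = 11/2.
3: (1)·(2/5) + (1)·(3/10) + (6)·(1/5) + (10)·(1/10) = 29/10.
The best pure response is 2 with expected payoff 11/2.

11/2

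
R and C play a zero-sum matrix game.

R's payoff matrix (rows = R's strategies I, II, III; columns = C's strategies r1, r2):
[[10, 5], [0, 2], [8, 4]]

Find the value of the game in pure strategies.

Row minima: 5, 0, 4 → R's maximin is 5.
Column maxima: 10, 5 → C's minimax is 5.
They coincide at (I, r2), so the value is 5.

5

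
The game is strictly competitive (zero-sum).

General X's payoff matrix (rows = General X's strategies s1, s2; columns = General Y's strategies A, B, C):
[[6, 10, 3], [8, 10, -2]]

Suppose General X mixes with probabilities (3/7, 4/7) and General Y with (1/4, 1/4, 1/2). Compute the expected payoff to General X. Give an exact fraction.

Against (1/4, 1/4, 1/2), each row's expected payoff is s1: 11/2; s2: 7/2.
Taking the (3/7, 4/7)-weighted average: (3/7)·(11/2) + (4/7)·(7/2) = 61/14.

61/14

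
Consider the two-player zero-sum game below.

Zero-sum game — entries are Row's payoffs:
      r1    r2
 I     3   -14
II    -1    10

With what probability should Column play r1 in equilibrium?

6/7

Row minima are -14 and -1, so Row's maximin is -1; column maxima are 3 and 10, so Column's minimax is 3. These differ, so the equilibrium is in mixed strategies.
Let Column play r1 with probability q. Row is indifferent when 3q − 14(1−q) = −q + 10(1−q), giving q = 6/7.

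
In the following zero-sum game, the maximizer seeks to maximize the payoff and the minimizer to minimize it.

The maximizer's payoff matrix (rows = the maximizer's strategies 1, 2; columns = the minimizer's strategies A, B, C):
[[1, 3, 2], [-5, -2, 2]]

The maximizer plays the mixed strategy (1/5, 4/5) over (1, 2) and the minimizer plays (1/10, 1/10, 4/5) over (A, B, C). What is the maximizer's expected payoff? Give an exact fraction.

Against (1/10, 1/10, 4/5), each row's expected payoff is 1: 2; 2: 9/10.
Taking the (1/5, 4/5)-weighted average: (1/5)·(2) + (4/5)·(9/10) = 28/25.

28/25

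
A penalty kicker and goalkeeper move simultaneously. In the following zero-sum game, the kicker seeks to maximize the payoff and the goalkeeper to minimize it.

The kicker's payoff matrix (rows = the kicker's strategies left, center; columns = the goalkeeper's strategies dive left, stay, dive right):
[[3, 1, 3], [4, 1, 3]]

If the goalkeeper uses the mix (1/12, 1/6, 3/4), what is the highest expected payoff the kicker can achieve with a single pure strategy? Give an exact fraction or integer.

11/4

left: (3)·(1/12) + (1)·(1/6) + (3)·(3/4) = 8/3.
center: (4)·(1/12) + (1)·(1/6) + (3)·(3/4) = 11/4.
The best pure response is center with expected payoff 11/4.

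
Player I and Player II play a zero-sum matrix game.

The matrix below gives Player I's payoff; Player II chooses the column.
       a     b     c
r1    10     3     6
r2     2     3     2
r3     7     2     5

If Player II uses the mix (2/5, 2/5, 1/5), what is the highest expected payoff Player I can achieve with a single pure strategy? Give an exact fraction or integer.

32/5

r1: (10)·(2/5) + (3)·(2/5) + (6)·(1/5) = 32/5.
r2: (2)·(2/5) + (3)·(2/5) + (2)·(1/5) = 12/5.
r3: (7)·(2/5) + (2)·(2/5) + (5)·(1/5) = 23/5.
The best pure response is r1 with expected payoff 32/5.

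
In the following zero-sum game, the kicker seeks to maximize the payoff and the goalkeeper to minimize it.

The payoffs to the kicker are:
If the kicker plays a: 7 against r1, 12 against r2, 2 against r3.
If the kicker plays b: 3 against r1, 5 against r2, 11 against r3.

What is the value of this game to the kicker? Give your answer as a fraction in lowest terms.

Column r2 is strictly dominated by r1 for the goalkeeper (it gives the kicker more in every row).
The remaining 2×2 game on (a, b) × (r1, r3) has no saddle point. Let the kicker play a with probability p; indifference gives 7p + 3(1−p) = 2p + 11(1−p), so p = 8/13.
Similarly the goalkeeper's optimal q on r1 is 9/13, and the value is 7·(9/13) + (2)·(4/13) = 71/13.

71/13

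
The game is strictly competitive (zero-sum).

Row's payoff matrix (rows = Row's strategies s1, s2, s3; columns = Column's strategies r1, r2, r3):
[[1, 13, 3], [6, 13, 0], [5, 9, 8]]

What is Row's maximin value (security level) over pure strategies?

The worst-case payoff for each row is s1: 1, s2: 0, s3: 5.
The best of these is 5.

5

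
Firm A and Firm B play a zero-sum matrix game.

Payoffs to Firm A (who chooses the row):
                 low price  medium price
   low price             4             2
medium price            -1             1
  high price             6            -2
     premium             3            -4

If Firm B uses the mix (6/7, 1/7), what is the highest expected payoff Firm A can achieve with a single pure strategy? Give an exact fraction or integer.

34/7

low price: (4)·(6/7) + (2)·(1/7) = 26/7.
medium price: (-1)·(6/7) + (1)·(1/7) = -5/7.
high price: (6)·(6/7) + (-2)·(1/7) = 34/7.
premium: (3)·(6/7) + (-4)·(1/7) = 2.
The best pure response is high price with expected payoff 34/7.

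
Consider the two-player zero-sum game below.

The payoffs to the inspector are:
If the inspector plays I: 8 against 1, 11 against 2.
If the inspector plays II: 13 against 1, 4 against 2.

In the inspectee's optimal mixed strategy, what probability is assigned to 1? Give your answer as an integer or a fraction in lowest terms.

7/12

Row minima are 8 and 4, so the inspector's maximin is 8; column maxima are 13 and 11, so the inspectee's minimax is 11. These differ, so the equilibrium is in mixed strategies.
Let the inspectee play 1 with probability q. The inspector is indifferent when 8q + 11(1−q) = 13q + 4(1−q), giving q = 7/12.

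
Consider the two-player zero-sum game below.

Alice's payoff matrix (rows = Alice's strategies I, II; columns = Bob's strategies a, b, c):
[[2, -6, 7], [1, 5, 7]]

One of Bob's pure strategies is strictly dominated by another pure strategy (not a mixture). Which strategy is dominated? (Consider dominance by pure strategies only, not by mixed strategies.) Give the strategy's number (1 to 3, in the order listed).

3

Bob prefers columns that give Alice less. Compare c with a: 2 < 7, 1 < 7.
So a strictly dominates c for Bob; c is strictly dominated.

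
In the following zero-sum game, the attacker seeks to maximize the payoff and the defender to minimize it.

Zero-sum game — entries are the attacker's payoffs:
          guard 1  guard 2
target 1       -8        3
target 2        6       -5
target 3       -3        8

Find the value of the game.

3/2

Row target 1 is strictly dominated by row target 3, so the attacker never plays it.
The remaining 2×2 game on (target 2, target 3) × (guard 1, guard 2) has no saddle point. Let the attacker play target 2 with probability p; indifference gives 6p − 3(1−p) = −5p + 8(1−p), so p = 1/2.
Similarly the defender's optimal q on guard 1 is 13/22, and the value is 6·(13/22) + (-5)·(9/22) = 3/2.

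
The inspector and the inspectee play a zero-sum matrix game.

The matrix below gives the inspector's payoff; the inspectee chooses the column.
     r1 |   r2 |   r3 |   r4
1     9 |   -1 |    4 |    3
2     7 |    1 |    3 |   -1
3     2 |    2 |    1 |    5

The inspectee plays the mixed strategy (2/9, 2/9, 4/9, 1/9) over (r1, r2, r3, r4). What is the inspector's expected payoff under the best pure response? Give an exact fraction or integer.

35/9

1: (9)·(2/9) + (-1)·(2/9) + (4)·(4/9) + (3)·(1/9) = 35/9.
2: (7)·(2/9) + (1)·(2/9) + (3)·(4/9) + (-1)·(1/9) = 3.
3: (2)·(2/9) + (2)·(2/9) + (1)·(4/9) + (5)·(1/9) = 17/9.
The best pure response is 1 with expected payoff 35/9.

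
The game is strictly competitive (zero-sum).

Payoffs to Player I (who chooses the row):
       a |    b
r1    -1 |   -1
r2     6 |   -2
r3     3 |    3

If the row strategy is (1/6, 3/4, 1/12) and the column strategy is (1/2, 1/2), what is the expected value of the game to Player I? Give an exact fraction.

19/12

Against (1/2, 1/2), each row's expected payoff is r1: -1; r2: 2; r3: 3.
Taking the (1/6, 3/4, 1/12)-weighted average: (1/6)·(-1) + (3/4)·(2) + (1/12)·(3) = 19/12.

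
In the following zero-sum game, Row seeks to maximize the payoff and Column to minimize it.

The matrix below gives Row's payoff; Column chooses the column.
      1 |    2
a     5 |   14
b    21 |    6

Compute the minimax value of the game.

Row minima are 5 and 6, so Row's maximin is 6; column maxima are 21 and 14, so Column's minimax is 14. These differ, so the equilibrium is in mixed strategies.
Let Row play a with probability p. Column is indifferent when 5p + 21(1−p) = 14p + 6(1−p), giving p = 5/8.
Let Column play 1 with probability q. Row is indifferent when 5q + 14(1−q) = 21q + 6(1−q), giving q = 1/3.
The value is 5·(1/3) + (14)·(2/3) = 11.

11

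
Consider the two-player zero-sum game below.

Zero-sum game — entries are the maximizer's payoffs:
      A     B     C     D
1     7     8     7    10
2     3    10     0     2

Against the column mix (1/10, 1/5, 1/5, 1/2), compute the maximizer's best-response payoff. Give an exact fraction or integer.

87/10

1: (7)·(1/10) + (8)·(1/5) + (7)·(1/5) + (10)·(1/2) = 87/10.
2: (3)·(1/10) + (10)·(1/5) + (0)·(1/5) + (2)·(1/2) = 33/10.
The best pure response is 1 with expected payoff 87/10.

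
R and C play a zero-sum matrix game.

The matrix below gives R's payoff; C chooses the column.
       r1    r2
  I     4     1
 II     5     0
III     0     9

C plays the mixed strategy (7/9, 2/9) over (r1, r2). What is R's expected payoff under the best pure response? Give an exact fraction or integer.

I: (4)·(7/9) + (1)·(2/9) = 10/3.
II: (5)·(7/9) + (0)·(2/9) = 35/9.
III: (0)·(7/9) + (9)·(2/9) = 2.
The best pure response is II with expected payoff 35/9.

35/9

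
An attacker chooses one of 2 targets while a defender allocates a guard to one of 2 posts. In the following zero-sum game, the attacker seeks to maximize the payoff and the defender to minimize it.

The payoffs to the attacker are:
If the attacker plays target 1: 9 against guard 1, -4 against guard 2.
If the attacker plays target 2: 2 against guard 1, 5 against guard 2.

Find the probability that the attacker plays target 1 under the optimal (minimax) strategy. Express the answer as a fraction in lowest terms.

Row minima are -4 and 2, so the attacker's maximin is 2; column maxima are 9 and 5, so the defender's minimax is 5. These differ, so the equilibrium is in mixed strategies.
Let the attacker play target 1 with probability p. The defender is indifferent when 9p + 2(1−p) = −4p + 5(1−p), giving p = 3/16.

3/16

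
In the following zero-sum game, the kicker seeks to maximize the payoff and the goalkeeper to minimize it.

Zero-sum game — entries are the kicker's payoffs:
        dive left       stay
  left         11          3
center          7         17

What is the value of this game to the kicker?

83/9

Row minima are 3 and 7, so the kicker's maximin is 7; column maxima are 11 and 17, so the goalkeeper's minimax is 11. These differ, so the equilibrium is in mixed strategies.
Let the kicker play left with probability p. The goalkeeper is indifferent when 11p + 7(1−p) = 3p + 17(1−p), giving p = 5/9.
Let the goalkeeper play dive left with probability q. The kicker is indifferent when 11q + 3(1−q) = 7q + 17(1−q), giving q = 7/9.
The value is 11·(7/9) + (3)·(2/9) = 83/9.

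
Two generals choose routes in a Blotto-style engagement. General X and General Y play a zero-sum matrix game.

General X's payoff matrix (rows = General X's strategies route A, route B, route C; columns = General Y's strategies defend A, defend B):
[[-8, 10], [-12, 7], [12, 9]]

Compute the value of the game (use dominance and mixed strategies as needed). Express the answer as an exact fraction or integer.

Row route B is strictly dominated by row route A, so General X never plays it.
The remaining 2×2 game on (route A, route C) × (defend A, defend B) has no saddle point. Let General X play route A with probability p; indifference gives −8p + 12(1−p) = 10p + 9(1−p), so p = 1/7.
Similarly General Y's optimal q on defend A is 1/21, and the value is -8·(1/21) + (10)·(20/21) = 64/7.

64/7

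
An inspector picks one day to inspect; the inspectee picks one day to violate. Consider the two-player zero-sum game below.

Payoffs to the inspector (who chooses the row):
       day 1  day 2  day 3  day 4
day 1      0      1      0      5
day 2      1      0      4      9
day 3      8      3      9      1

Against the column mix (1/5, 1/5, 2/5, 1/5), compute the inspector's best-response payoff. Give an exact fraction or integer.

6

day 1: (0)·(1/5) + (1)·(1/5) + (0)·(2/5) + (5)·(1/5) = 6/5.
day 2: (1)·(1/5) + (0)·(1/5) + (4)·(2/5) + (9)·(1/5) = 18/5.
day 3: (8)·(1/5) + (3)·(1/5) + (9)·(2/5) + (1)·(1/5) = 6.
The best pure response is day 3 with expected payoff 6.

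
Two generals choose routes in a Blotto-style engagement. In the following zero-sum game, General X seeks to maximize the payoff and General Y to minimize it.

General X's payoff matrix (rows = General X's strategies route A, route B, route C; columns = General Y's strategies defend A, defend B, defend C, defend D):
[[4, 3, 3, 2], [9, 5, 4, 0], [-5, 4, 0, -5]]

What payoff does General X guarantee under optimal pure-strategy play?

2

Row minima: 2, 0, -5 → General X's maximin is 2.
Column maxima: 9, 5, 4, 2 → General Y's minimax is 2.
They coincide at (route A, defend D), so the value is 2.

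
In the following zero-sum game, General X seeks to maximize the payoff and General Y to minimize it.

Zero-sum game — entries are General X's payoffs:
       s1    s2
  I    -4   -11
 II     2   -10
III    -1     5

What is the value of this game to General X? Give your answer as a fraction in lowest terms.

0

Row I is strictly dominated by row II, so General X never plays it.
The remaining 2×2 game on (II, III) × (s1, s2) has no saddle point. Let General X play II with probability p; indifference gives 2p − (1−p) = −10p + 5(1−p), so p = 1/3.
Similarly General Y's optimal q on s1 is 5/6, and the value is 2·(5/6) + (-10)·(1/6) = 0.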